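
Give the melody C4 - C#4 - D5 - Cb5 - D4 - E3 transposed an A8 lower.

C4 becomes Cb3
C#4 becomes C3
D5 becomes Db4
Cb5 becomes Cbb4
D4 becomes Db3
E3 becomes Eb2

Cb3 C3 Db4 Cbb4 Db3 Eb2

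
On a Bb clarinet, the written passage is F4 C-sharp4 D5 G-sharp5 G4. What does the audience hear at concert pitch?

Written C4 on the Bb clarinet sounds as Bb3, a major second lower; apply that shift to every note.
F4 → Eb4
C#4 → B3
D5 → C5
G#5 → F#5
G4 → F4

Eb4 B3 C5 F#5 F4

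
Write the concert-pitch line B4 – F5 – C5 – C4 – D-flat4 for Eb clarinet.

G#4 D5 A4 A3 Bb3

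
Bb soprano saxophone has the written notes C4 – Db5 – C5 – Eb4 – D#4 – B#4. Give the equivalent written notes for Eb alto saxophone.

First find concert pitch: the Bb soprano saxophone sounds a major second below written, so C4 Db5 C5 Eb4 D#4 B#4 sounds Bb3 Cb5 Bb4 Db4 C#4 A#4.
Then write for Eb alto saxophone: it sounds a major sixth below written, so the part must be a major sixth above concert.
Bb3 → G4
Cb5 → Ab5
Bb4 → G5
Db4 → Bb4
C#4 → A#4
A#4 → F##5

G4 Ab5 G5 Bb4 A#4 F##5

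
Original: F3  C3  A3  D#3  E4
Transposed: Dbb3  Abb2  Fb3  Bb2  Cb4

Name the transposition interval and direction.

down an augmented third

Take the first pair: F3 → Dbb3. F to D spans 3 letter names, so the interval is some kind of third.
Dbb3 to F3 is 5 semitones, which makes it an augmented third; the second version is lower, so the direction is down.
Checking another pair — E4 → Cb4 — gives the same interval.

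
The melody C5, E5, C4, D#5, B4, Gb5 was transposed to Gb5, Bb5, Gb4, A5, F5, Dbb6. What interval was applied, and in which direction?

up a diminished fifth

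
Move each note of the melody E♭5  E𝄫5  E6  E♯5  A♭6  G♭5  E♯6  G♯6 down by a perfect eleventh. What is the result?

Bb3 Bbb3 B4 B#3 Eb5 Db4 B#4 D#5

Eb5 -> Bb3
Ebb5 -> Bbb3
E6 -> B4
E#5 -> B#3
Ab6 -> Eb5
Gb5 -> Db4
E#6 -> B#4
G#6 -> D#5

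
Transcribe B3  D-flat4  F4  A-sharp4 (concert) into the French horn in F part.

F#4 Ab4 C5 E#5

The French horn in F sounds a perfect fifth below written, so the written part must be a perfect fifth above concert — transpose each note up.
B3 gives F#4
Db4 gives Ab4
F4 gives C5
A#4 gives E#5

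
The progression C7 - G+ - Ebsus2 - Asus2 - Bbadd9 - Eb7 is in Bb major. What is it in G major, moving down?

Bb major down to G major is a minor third; each chord root moves by that interval while the quality stays the same.
C7: root C down a minor third → A, giving A7.
G+: root G down a minor third → E, giving E+.
Ebsus2: root Eb down a minor third → C, giving Csus2.
Asus2: root A down a minor third → F#, giving F#sus2.
Bbadd9: root Bb down a minor third → G, giving Gadd9.
Eb7: root Eb down a minor third → C, giving C7.

A7 E+ Csus2 F#sus2 Gadd9 C7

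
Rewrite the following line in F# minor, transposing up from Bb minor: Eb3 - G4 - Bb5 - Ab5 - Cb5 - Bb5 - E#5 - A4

Bb minor to F# minor up is an augmented fifth, so every note moves up by that interval.
Eb3 becomes B3
G4 becomes D#5
Bb5 becomes F#6
Ab5 becomes E6
Cb5 becomes G5
Bb5 becomes F#6
E#5 becomes B##5
A4 becomes E#5

B3 D#5 F#6 E6 G5 F#6 B##5 E#5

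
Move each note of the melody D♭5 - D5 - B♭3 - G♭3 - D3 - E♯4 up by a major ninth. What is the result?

Eb6 E6 C5 Ab4 E4 F##5

Db5 → Eb6
D5 → E6
Bb3 → C5
Gb3 → Ab4
D3 → E4
E#4 → F##5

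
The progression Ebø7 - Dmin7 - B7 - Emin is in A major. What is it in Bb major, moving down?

A major down to Bb major is a major seventh; each chord root moves by that interval while the quality stays the same.
Ebø7: root Eb down a major seventh → Fb, giving Fbø7.
Dmin7: root D down a major seventh → Eb, giving Ebmin7.
B7: root B down a major seventh → C, giving C7.
Emin: root E down a major seventh → F, giving Fmin.

Fbø7 Ebmin7 C7 Fmin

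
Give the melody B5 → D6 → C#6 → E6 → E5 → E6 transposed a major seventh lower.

C5 Eb5 D5 F5 F4 F5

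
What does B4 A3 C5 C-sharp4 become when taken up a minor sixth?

G5 F4 Ab5 A4

B4 to G5
A3 to F4
C5 to Ab5
C#4 to A4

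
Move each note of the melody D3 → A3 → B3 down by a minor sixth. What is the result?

F#2 C#3 D#3

D3: a sixth down reaches F, and 8 semitones makes it F#2.
A3: a sixth down reaches C, and 8 semitones makes it C#3.
B3: a sixth down reaches D, and 8 semitones makes it D#3.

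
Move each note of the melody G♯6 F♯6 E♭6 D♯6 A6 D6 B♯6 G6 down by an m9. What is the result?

F##5 E#5 D5 C##5 G#5 C#5 A##5 F#5

G#6 gives F##5
F#6 gives E#5
Eb6 gives D5
D#6 gives C##5
A6 gives G#5
D6 gives C#5
B#6 gives A##5
G6 gives F#5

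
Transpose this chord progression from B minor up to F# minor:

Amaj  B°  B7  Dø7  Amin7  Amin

B minor up to F# minor is a perfect fifth; each chord root moves by that interval while the quality stays the same.
Amaj: root A up a perfect fifth → E, giving Emaj.
B°: root B up a perfect fifth → F#, giving F#°.
B7: root B up a perfect fifth → F#, giving F#7.
Dø7: root D up a perfect fifth → A, giving Aø7.
Amin7: root A up a perfect fifth → E, giving Emin7.
Amin: root A up a perfect fifth → E, giving Emin.

Emaj F#° F#7 Aø7 Emin7 Emin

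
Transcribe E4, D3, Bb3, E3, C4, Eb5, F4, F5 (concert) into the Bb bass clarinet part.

The Bb bass clarinet sounds a major ninth below written, so the written part must be a major ninth above concert — transpose each note up.
E4 → F#5
D3 → E4
Bb3 → C5
E3 → F#4
C4 → D5
Eb5 → F6
F4 → G5
F5 → G6

F#5 E4 C5 F#4 D5 F6 G5 G6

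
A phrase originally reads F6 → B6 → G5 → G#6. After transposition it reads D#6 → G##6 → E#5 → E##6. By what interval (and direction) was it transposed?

From F6 to D#6 is 3 letter names — a third of some quality.
D#6 to F6 is 2 semitones, which makes it a diminished third; the second version is lower, so the direction is down.
Checking another pair — G#6 → E##6 — gives the same interval.

down a diminished third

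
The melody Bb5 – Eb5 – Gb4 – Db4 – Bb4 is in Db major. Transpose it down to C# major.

Db major to C# major down is a diminished second, so every note moves down by that interval.
Bb5 gives A#5
Eb5 gives D#5
Gb4 gives F#4
Db4 gives C#4
Bb4 gives A#4

A#5 D#5 F#4 C#4 A#4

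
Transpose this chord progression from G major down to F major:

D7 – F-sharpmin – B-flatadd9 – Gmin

G major down to F major is a major second; each chord root moves by that interval while the quality stays the same.
D7: root D down a major second → C, giving C7.
F-sharpmin: root F-sharp down a major second → E, giving Emin.
B-flatadd9: root B-flat down a major second → Ab, giving Abadd9.
Gmin: root G down a major second → F, giving Fmin.

C7 Emin Abadd9 Fmin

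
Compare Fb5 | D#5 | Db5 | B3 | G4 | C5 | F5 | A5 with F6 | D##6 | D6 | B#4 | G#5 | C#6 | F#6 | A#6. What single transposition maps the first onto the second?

up an augmented octave

From Fb5 to F6 is 8 letter names — an octave of some quality.
Fb5 to F6 is 13 semitones, which makes it an augmented octave; the second version is higher, so the direction is up.
Checking another pair — A5 → A#6 — gives the same interval.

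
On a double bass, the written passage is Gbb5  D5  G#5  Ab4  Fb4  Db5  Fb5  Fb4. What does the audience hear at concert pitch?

Gbb4 D4 G#4 Ab3 Fb3 Db4 Fb4 Fb3

Written C4 on the double bass sounds as C3, a perfect octave lower; apply that shift to every note.
Gbb5 becomes Gbb4
D5 becomes D4
G#5 becomes G#4
Ab4 becomes Ab3
Fb4 becomes Fb3
Db5 becomes Db4
Fb5 becomes Fb4
Fb4 becomes Fb3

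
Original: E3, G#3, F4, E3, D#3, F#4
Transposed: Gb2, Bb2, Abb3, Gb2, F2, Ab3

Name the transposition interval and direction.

down an augmented sixth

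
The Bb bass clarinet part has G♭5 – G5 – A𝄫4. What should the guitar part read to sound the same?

First find concert pitch: the Bb bass clarinet sounds a major ninth below written, so G♭5 G5 A𝄫4 sounds Fb4 F4 Gbb3.
Then write for guitar: it sounds a perfect octave below written, so the part must be a perfect octave above concert.
Fb4 → Fb5
F4 → F5
Gbb3 → Gbb4

Fb5 F5 Gbb4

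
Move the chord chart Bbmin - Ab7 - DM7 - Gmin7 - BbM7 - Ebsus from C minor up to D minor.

Cmin Bb7 EM7 Amin7 CM7 Fsus

C minor up to D minor is a major second; each chord root moves by that interval while the quality stays the same.
Bbmin: root Bb up a major second → C, giving Cmin.
Ab7: root Ab up a major second → Bb, giving Bb7.
DM7: root D up a major second → E, giving EM7.
Gmin7: root G up a major second → A, giving Amin7.
BbM7: root Bb up a major second → C, giving CM7.
Ebsus: root Eb up a major second → F, giving Fsus.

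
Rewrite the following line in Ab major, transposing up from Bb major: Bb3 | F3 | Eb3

Ab4 Eb4 Db4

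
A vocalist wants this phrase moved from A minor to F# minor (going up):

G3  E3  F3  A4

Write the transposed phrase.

E4 C#4 D4 F#5

From A up to F# is a major sixth; apply that to each pitch.
G3 becomes E4
E3 becomes C#4
F3 becomes D4
A4 becomes F#5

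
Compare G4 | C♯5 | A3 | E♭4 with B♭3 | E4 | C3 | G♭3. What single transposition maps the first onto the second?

down a major sixth

From G4 to Bb3 is 6 letter names — a sixth of some quality.
Bb3 to G4 is 9 semitones, which makes it a major sixth; the second version is lower, so the direction is down.
Checking another pair — Eb4 → Gb3 — gives the same interval.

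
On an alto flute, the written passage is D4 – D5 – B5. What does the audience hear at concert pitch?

The alto flute sounds a perfect fourth below written, so transpose each written note down a perfect fourth.
D4 becomes A3
D5 becomes A4
B5 becomes F#5

A3 A4 F#5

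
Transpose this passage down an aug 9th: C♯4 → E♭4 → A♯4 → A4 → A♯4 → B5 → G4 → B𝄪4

C#4 down an augmented ninth is Bb2.
An augmented ninth down from Eb4 gives Dbb3.
An augmented ninth down from A#4 gives G3.
An augmented ninth down from A4 gives Gb3.
An augmented ninth down from A#4 gives G3.
B5: a ninth down reaches A, and 15 semitones makes it Ab4.
G4: a ninth down reaches F, and 15 semitones makes it Fb3.
B##4 down an augmented ninth is A#3.

Bb2 Dbb3 G3 Gb3 G3 Ab4 Fb3 A#3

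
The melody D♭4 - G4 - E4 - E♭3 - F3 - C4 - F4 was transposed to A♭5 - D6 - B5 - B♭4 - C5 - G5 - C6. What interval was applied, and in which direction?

up a perfect twelfth

Take the first pair: Db4 → Ab5. D to A spans 12 letter names, so the interval is some kind of twelfth.
Db4 to Ab5 is 19 semitones, which makes it a perfect twelfth; the second version is higher, so the direction is up.
Checking another pair — F4 → C6 — gives the same interval.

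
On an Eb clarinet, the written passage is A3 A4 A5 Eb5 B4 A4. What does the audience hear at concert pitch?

Written C4 on the Eb clarinet sounds as Eb4, a minor third higher; apply that shift to every note.
A3 becomes C4
A4 becomes C5
A5 becomes C6
Eb5 becomes Gb5
B4 becomes D5
A4 becomes C5

C4 C5 C6 Gb5 D5 C5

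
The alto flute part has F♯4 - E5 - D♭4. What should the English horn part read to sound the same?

First find concert pitch: the alto flute sounds a perfect fourth below written, so F♯4 E5 D♭4 sounds C#4 B4 Ab3.
Then write for English horn: it sounds a perfect fifth below written, so the part must be a perfect fifth above concert.
C#4 → G#4
B4 → F#5
Ab3 → Eb4

G#4 F#5 Eb4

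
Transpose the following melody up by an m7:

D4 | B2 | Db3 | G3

C5 A3 Cb4 F4

A minor seventh up from D4 gives C5.
A minor seventh up from B2 gives A3.
Db3 up a minor seventh is Cb4.
G3 up a minor seventh is F4.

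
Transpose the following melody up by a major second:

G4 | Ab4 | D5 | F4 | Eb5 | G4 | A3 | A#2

A4 Bb4 E5 G4 F5 A4 B3 B#2

G4 -> A4
Ab4 -> Bb4
D5 -> E5
F4 -> G4
Eb5 -> F5
G4 -> A4
A3 -> B3
A#2 -> B#2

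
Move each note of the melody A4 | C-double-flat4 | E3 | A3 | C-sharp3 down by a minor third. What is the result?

A minor third down from A4 gives F#4.
A minor third down from Cbb4 gives Abb3.
E3 down a minor third is C#3.
A3 down a minor third is F#3.
C#3: a third down reaches A, and 3 semitones makes it A#2.

F#4 Abb3 C#3 F#3 A#2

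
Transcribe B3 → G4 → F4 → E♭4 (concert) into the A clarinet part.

The A clarinet sounds a minor third below written, so the written part must be a minor third above concert — transpose each note up.
B3 -> D4
G4 -> Bb4
F4 -> Ab4
Eb4 -> Gb4

D4 Bb4 Ab4 Gb4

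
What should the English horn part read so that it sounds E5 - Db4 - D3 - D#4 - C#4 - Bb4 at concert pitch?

B5 Ab4 A3 A#4 G#4 F5

The English horn sounds a perfect fifth below written, so the written part must be a perfect fifth above concert — transpose each note up.
E5 -> B5
Db4 -> Ab4
D3 -> A3
D#4 -> A#4
C#4 -> G#4
Bb4 -> F5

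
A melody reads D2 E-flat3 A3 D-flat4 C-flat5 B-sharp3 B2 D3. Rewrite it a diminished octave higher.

Db3 Ebb4 Ab4 Dbb5 Cbb6 B4 Bb3 Db4

D2: an octave up reaches D, and 11 semitones makes it Db3.
Eb3: an octave up reaches E, and 11 semitones makes it Ebb4.
A3: an octave up reaches A, and 11 semitones makes it Ab4.
Db4 up a diminished octave is Dbb5.
A diminished octave up from Cb5 gives Cbb6.
B#3: an octave up reaches B, and 11 semitones makes it B4.
B2 up a diminished octave is Bb3.
D3: an octave up reaches D, and 11 semitones makes it Db4.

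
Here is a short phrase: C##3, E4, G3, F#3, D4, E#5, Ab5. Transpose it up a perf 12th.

C##3 up a perfect twelfth is G##4.
E4: a twelfth up reaches B, and 19 semitones makes it B5.
G3 up a perfect twelfth is D5.
A perfect twelfth up from F#3 gives C#5.
D4: a twelfth up reaches A, and 19 semitones makes it A5.
E#5: a twelfth up reaches B, and 19 semitones makes it B#6.
Ab5 up a perfect twelfth is Eb7.

G##4 B5 D5 C#5 A5 B#6 Eb7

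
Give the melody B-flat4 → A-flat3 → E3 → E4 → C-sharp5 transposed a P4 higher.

Eb5 Db4 A3 A4 F#5

Bb4 becomes Eb5
Ab3 becomes Db4
E3 becomes A3
E4 becomes A4
C#5 becomes F#5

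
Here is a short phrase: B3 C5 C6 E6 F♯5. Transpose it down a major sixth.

B3: a sixth down reaches D, and 9 semitones makes it D3.
A major sixth down from C5 gives Eb4.
C6 down a major sixth is Eb5.
E6 down a major sixth is G5.
A major sixth down from F#5 gives A4.

D3 Eb4 Eb5 G5 A4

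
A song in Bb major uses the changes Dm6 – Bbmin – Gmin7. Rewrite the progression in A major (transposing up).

C#m6 Amin F#min7

Bb major up to A major is a major seventh; each chord root moves by that interval while the quality stays the same.
Dm6: root D up a major seventh → C#, giving C#m6.
Bbmin: root Bb up a major seventh → A, giving Amin.
Gmin7: root G up a major seventh → F#, giving F#min7.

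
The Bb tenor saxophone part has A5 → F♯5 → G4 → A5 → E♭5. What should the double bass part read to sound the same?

G5 E5 F4 G5 Db5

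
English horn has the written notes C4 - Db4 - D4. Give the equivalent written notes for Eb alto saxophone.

First find concert pitch: the English horn sounds a perfect fifth below written, so C4 Db4 D4 sounds F3 Gb3 G3.
Then write for Eb alto saxophone: it sounds a major sixth below written, so the part must be a major sixth above concert.
F3 → D4
Gb3 → Eb4
G3 → E4

D4 Eb4 E4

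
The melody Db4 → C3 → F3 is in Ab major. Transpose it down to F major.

Bb3 A2 D3

From Ab down to F is a minor third; apply that to each pitch.
Db4 gives Bb3
C3 gives A2
F3 gives D3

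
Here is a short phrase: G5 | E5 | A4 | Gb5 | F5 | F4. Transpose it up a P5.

G5 gives D6
E5 gives B5
A4 gives E5
Gb5 gives Db6
F5 gives C6
F4 gives C5

D6 B5 E5 Db6 C6 C5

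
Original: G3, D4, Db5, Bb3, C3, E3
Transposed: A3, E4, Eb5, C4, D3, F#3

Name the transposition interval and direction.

From G3 to A3 is 2 letter names — a second of some quality.
G3 to A3 is 2 semitones, which makes it a major second; the second version is higher, so the direction is up.
Checking another pair — E3 → F#3 — gives the same interval.

up a major second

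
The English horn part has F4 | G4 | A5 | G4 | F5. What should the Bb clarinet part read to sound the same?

C4 D4 E5 D4 C5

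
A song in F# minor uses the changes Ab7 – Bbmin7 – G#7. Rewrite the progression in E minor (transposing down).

Gb7 Abmin7 F#7

F# minor down to E minor is a major second; each chord root moves by that interval while the quality stays the same.
Ab7: root Ab down a major second → Gb, giving Gb7.
Bbmin7: root Bb down a major second → Ab, giving Abmin7.
G#7: root G# down a major second → F#, giving F#7.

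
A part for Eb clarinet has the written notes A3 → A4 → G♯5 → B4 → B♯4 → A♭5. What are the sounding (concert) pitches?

C4 C5 B5 D5 D#5 Cb6

The Eb clarinet sounds a minor third above written, so transpose each written note up a minor third.
A3 becomes C4
A4 becomes C5
G#5 becomes B5
B4 becomes D5
B#4 becomes D#5
Ab5 becomes Cb6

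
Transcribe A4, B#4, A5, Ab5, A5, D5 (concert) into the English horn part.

E5 F##5 E6 Eb6 E6 A5

Written C4 sounds as F3 on the English horn, so concert pitches are written a perfect fifth up.
A4 -> E5
B#4 -> F##5
A5 -> E6
Ab5 -> Eb6
A5 -> E6
D5 -> A5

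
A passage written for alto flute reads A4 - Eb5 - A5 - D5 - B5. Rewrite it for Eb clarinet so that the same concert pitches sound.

First find concert pitch: the alto flute sounds a perfect fourth below written, so A4 Eb5 A5 D5 B5 sounds E4 Bb4 E5 A4 F#5.
Then write for Eb clarinet: it sounds a minor third above written, so the part must be a minor third below concert.
E4 → C#4
Bb4 → G4
E5 → C#5
A4 → F#4
F#5 → D#5

C#4 G4 C#5 F#4 D#5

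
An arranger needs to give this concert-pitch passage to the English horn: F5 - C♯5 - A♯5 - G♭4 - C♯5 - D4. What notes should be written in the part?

C6 G#5 E#6 Db5 G#5 A4

The English horn sounds a perfect fifth below written, so the written part must be a perfect fifth above concert — transpose each note up.
F5 to C6
C#5 to G#5
A#5 to E#6
Gb4 to Db5
C#5 to G#5
D4 to A4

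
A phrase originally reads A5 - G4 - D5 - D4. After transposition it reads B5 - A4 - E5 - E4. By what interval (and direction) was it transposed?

Take the first pair: A5 → B5. A to B spans 2 letter names, so the interval is some kind of second.
A5 to B5 is 2 semitones, which makes it a major second; the second version is higher, so the direction is up.
Checking another pair — D4 → E4 — gives the same interval.

up a major second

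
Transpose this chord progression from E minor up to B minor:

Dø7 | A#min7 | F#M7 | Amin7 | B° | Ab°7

E minor up to B minor is a perfect fifth; each chord root moves by that interval while the quality stays the same.
Dø7: root D up a perfect fifth → A, giving Aø7.
A#min7: root A# up a perfect fifth → E#, giving E#min7.
F#M7: root F# up a perfect fifth → C#, giving C#M7.
Amin7: root A up a perfect fifth → E, giving Emin7.
B°: root B up a perfect fifth → F#, giving F#°.
Ab°7: root Ab up a perfect fifth → Eb, giving Eb°7.

Aø7 E#min7 C#M7 Emin7 F#° Eb°7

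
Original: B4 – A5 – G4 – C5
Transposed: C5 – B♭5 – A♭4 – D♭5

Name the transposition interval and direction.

From B4 to C5 is 2 letter names — a second of some quality.
B4 to C5 is 1 semitone, which makes it a minor second; the second version is higher, so the direction is up.
Checking another pair — C5 → Db5 — gives the same interval.

up a minor second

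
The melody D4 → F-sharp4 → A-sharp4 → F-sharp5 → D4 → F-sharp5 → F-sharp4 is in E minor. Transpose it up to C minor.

Bb4 D5 F#5 D6 Bb4 D6 D5

E minor to C minor up is a minor sixth, so every note moves up by that interval.
D4 to Bb4
F#4 to D5
A#4 to F#5
F#5 to D6
D4 to Bb4
F#5 to D6
F#4 to D5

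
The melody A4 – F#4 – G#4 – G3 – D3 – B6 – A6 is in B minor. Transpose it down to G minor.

From B down to G is a major third; apply that to each pitch.
A4 → F4
F#4 → D4
G#4 → E4
G3 → Eb3
D3 → Bb2
B6 → G6
A6 → F6

F4 D4 E4 Eb3 Bb2 G6 F6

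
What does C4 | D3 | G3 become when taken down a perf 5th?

F3 G2 C3

C4: a fifth down reaches F, and 7 semitones makes it F3.
A perfect fifth down from D3 gives G2.
G3: a fifth down reaches C, and 7 semitones makes it C3.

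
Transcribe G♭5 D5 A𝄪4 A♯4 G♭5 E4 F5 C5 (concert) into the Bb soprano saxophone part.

Written C4 sounds as Bb3 on the Bb soprano saxophone, so concert pitches are written a major second up.
Gb5 becomes Ab5
D5 becomes E5
A##4 becomes B##4
A#4 becomes B#4
Gb5 becomes Ab5
E4 becomes F#4
F5 becomes G5
C5 becomes D5

Ab5 E5 B##4 B#4 Ab5 F#4 G5 D5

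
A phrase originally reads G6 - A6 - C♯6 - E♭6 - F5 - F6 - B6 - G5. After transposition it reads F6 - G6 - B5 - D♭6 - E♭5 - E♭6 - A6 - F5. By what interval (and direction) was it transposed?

down a major second

Take the first pair: G6 → F6. G to F spans 2 letter names, so the interval is some kind of second.
F6 to G6 is 2 semitones, which makes it a major second; the second version is lower, so the direction is down.
Checking another pair — G5 → F5 — gives the same interval.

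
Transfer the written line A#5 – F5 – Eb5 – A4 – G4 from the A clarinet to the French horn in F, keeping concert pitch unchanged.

First find concert pitch: the A clarinet sounds a minor third below written, so A#5 F5 Eb5 A4 G4 sounds F##5 D5 C5 F#4 E4.
Then write for French horn in F: it sounds a perfect fifth below written, so the part must be a perfect fifth above concert.
F##5 → C##6
D5 → A5
C5 → G5
F#4 → C#5
E4 → B4

C##6 A5 G5 C#5 B4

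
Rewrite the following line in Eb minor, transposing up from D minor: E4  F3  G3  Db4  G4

D minor to Eb minor up is a minor second, so every note moves up by that interval.
E4 gives F4
F3 gives Gb3
G3 gives Ab3
Db4 gives Ebb4
G4 gives Ab4

F4 Gb3 Ab3 Ebb4 Ab4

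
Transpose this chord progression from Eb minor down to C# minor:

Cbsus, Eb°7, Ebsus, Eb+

Asus C#°7 C#sus C#+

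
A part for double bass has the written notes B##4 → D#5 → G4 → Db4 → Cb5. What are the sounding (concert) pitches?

The double bass sounds a perfect octave below written, so transpose each written note down a perfect octave.
B##4 becomes B##3
D#5 becomes D#4
G4 becomes G3
Db4 becomes Db3
Cb5 becomes Cb4

B##3 D#4 G3 Db3 Cb4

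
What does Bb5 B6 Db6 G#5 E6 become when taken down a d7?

C#5 C##6 E5 A##4 F##5

Bb5 down a diminished seventh is C#5.
B6: a seventh down reaches C, and 9 semitones makes it C##6.
Db6 down a diminished seventh is E5.
A diminished seventh down from G#5 gives A##4.
A diminished seventh down from E6 gives F##5.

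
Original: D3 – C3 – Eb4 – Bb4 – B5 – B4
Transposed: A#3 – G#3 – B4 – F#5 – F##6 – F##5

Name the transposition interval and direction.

up an augmented fifth

From D3 to A#3 is 5 letter names — a fifth of some quality.
D3 to A#3 is 8 semitones, which makes it an augmented fifth; the second version is higher, so the direction is up.
Checking another pair — B4 → F##5 — gives the same interval.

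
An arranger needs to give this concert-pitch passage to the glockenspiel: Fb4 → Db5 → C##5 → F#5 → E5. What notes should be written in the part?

Written C4 sounds as C6 on the glockenspiel, so concert pitches are written a perfect fifteenth down.
Fb4 becomes Fb2
Db5 becomes Db3
C##5 becomes C##3
F#5 becomes F#3
E5 becomes E3

Fb2 Db3 C##3 F#3 E3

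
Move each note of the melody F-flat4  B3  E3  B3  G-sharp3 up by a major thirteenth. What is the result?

A major thirteenth up from Fb4 gives Db6.
A major thirteenth up from B3 gives G#5.
E3: a thirteenth up reaches C, and 21 semitones makes it C#5.
A major thirteenth up from B3 gives G#5.
G#3: a thirteenth up reaches E, and 21 semitones makes it E#5.

Db6 G#5 C#5 G#5 E#5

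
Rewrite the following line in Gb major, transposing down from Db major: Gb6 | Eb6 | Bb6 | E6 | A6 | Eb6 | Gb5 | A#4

From Db down to Gb is a perfect fifth; apply that to each pitch.
Gb6 -> Cb6
Eb6 -> Ab5
Bb6 -> Eb6
E6 -> A5
A6 -> D6
Eb6 -> Ab5
Gb5 -> Cb5
A#4 -> D#4

Cb6 Ab5 Eb6 A5 D6 Ab5 Cb5 D#4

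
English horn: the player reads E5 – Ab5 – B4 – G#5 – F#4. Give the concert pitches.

Written C4 on the English horn sounds as F3, a perfect fifth lower; apply that shift to every note.
E5 gives A4
Ab5 gives Db5
B4 gives E4
G#5 gives C#5
F#4 gives B3

A4 Db5 E4 C#5 B3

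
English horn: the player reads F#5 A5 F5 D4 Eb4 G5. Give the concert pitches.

B4 D5 Bb4 G3 Ab3 C5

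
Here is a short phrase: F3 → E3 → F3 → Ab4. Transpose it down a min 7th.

G2 F#2 G2 Bb3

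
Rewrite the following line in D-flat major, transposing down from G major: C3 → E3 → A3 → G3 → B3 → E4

Gb2 Bb2 Eb3 Db3 F3 Bb3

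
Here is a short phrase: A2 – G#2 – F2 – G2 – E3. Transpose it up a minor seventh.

A minor seventh up from A2 gives G3.
A minor seventh up from G#2 gives F#3.
A minor seventh up from F2 gives Eb3.
G2: a seventh up reaches F, and 10 semitones makes it F3.
E3: a seventh up reaches D, and 10 semitones makes it D4.

G3 F#3 Eb3 F3 D4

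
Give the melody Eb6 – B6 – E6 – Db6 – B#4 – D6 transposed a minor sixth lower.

Eb6 becomes G5
B6 becomes D#6
E6 becomes G#5
Db6 becomes F5
B#4 becomes D##4
D6 becomes F#5

G5 D#6 G#5 F5 D##4 F#5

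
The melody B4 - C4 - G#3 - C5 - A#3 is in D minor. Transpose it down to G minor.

D minor to G minor down is a perfect fifth, so every note moves down by that interval.
B4 gives E4
C4 gives F3
G#3 gives C#3
C5 gives F4
A#3 gives D#3

E4 F3 C#3 F4 D#3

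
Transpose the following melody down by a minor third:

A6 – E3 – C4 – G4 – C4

F#6 C#3 A3 E4 A3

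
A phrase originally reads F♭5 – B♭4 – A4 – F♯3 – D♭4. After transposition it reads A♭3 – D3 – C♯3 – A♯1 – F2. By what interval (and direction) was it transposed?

down a minor thirteenth

Take the first pair: Fb5 → Ab3. F to A spans 13 letter names, so the interval is some kind of thirteenth.
Ab3 to Fb5 is 20 semitones, which makes it a minor thirteenth; the second version is lower, so the direction is down.
Checking another pair — Db4 → F2 — gives the same interval.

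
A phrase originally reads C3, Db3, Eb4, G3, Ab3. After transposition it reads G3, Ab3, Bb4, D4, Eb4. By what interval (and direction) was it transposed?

up a perfect fifth

Take the first pair: C3 → G3. C to G spans 5 letter names, so the interval is some kind of fifth.
C3 to G3 is 7 semitones, which makes it a perfect fifth; the second version is higher, so the direction is up.
Checking another pair — Ab3 → Eb4 — gives the same interval.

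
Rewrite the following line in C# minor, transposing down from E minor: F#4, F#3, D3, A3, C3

D#4 D#3 B2 F#3 A2

From E down to C# is a minor third; apply that to each pitch.
F#4 gives D#4
F#3 gives D#3
D3 gives B2
A3 gives F#3
C3 gives A2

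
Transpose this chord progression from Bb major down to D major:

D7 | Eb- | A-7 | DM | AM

F#7 G- C#-7 F#M C#M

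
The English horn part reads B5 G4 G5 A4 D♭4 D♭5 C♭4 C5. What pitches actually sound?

E5 C4 C5 D4 Gb3 Gb4 Fb3 F4

Written C4 on the English horn sounds as F3, a perfect fifth lower; apply that shift to every note.
B5 becomes E5
G4 becomes C4
G5 becomes C5
A4 becomes D4
Db4 becomes Gb3
Db5 becomes Gb4
Cb4 becomes Fb3
C5 becomes F4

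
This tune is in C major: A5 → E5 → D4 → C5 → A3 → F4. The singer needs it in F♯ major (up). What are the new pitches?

From C up to F♯ is an augmented fourth; apply that to each pitch.
A5 becomes D#6
E5 becomes A#5
D4 becomes G#4
C5 becomes F#5
A3 becomes D#4
F4 becomes B4

D#6 A#5 G#4 F#5 D#4 B4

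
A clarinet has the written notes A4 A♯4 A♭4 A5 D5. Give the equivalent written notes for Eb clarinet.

D#4 D##4 D4 D#5 G#4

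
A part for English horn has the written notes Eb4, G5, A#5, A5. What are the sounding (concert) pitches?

Ab3 C5 D#5 D5

The English horn sounds a perfect fifth below written, so transpose each written note down a perfect fifth.
Eb4 to Ab3
G5 to C5
A#5 to D#5
A5 to D5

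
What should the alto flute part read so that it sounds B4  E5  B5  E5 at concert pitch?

E5 A5 E6 A5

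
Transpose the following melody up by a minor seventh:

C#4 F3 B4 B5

C#4 gives B4
F3 gives Eb4
B4 gives A5
B5 gives A6

B4 Eb4 A5 A6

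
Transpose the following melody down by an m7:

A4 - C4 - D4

B3 D3 E3

A minor seventh down from A4 gives B3.
C4: a seventh down reaches D, and 10 semitones makes it D3.
D4: a seventh down reaches E, and 10 semitones makes it E3.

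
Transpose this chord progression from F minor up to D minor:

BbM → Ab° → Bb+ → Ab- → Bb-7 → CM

F minor up to D minor is a major sixth; each chord root moves by that interval while the quality stays the same.
BbM: root Bb up a major sixth → G, giving GM.
Ab°: root Ab up a major sixth → F, giving F°.
Bb+: root Bb up a major sixth → G, giving G+.
Ab-: root Ab up a major sixth → F, giving F-.
Bb-7: root Bb up a major sixth → G, giving G-7.
CM: root C up a major sixth → A, giving AM.

GM F° G+ F- G-7 AM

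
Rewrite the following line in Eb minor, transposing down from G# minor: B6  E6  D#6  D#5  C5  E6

Gb6 Cb6 Bb5 Bb4 Abb4 Cb6

From G# down to Eb is an augmented third; apply that to each pitch.
B6 becomes Gb6
E6 becomes Cb6
D#6 becomes Bb5
D#5 becomes Bb4
C5 becomes Abb4
E6 becomes Cb6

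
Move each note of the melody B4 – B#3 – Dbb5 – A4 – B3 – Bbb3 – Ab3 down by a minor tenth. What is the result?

G#3 G##2 Bbb3 F#3 G#2 Gb2 F2

B4 gives G#3
B#3 gives G##2
Dbb5 gives Bbb3
A4 gives F#3
B3 gives G#2
Bbb3 gives Gb2
Ab3 gives F2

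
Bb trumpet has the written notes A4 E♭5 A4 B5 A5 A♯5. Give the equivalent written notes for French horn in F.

D5 Ab5 D5 E6 D6 D#6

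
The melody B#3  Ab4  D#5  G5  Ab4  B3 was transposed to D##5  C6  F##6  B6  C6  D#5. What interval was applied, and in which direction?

From B#3 to D##5 is 10 letter names — a tenth of some quality.
B#3 to D##5 is 16 semitones, which makes it a major tenth; the second version is higher, so the direction is up.
Checking another pair — B3 → D#5 — gives the same interval.

up a major tenth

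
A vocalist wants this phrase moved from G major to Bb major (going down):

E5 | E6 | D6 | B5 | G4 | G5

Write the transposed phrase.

G major to Bb major down is a major sixth, so every note moves down by that interval.
E5 gives G4
E6 gives G5
D6 gives F5
B5 gives D5
G4 gives Bb3
G5 gives Bb4

G4 G5 F5 D5 Bb3 Bb4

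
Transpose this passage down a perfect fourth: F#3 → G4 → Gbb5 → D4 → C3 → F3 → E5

C#3 D4 Dbb5 A3 G2 C3 B4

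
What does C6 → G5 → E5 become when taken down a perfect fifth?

A perfect fifth down from C6 gives F5.
G5: a fifth down reaches C, and 7 semitones makes it C5.
E5: a fifth down reaches A, and 7 semitones makes it A4.

F5 C5 A4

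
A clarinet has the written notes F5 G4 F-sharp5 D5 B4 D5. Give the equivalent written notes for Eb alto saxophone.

B5 C#5 B#5 G#5 E#5 G#5

First find concert pitch: the A clarinet sounds a minor third below written, so F5 G4 F-sharp5 D5 B4 D5 sounds D5 E4 D#5 B4 G#4 B4.
Then write for Eb alto saxophone: it sounds a major sixth below written, so the part must be a major sixth above concert.
D5 → B5
E4 → C#5
D#5 → B#5
B4 → G#5
G#4 → E#5
B4 → G#5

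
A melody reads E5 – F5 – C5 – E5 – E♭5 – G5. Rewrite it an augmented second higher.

E5 up an augmented second is F##5.
F5 up an augmented second is G#5.
C5: a second up reaches D, and 3 semitones makes it D#5.
An augmented second up from E5 gives F##5.
Eb5: a second up reaches F, and 3 semitones makes it F#5.
G5 up an augmented second is A#5.

F##5 G#5 D#5 F##5 F#5 A#5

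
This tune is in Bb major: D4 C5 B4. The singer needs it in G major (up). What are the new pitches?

From Bb up to G is a major sixth; apply that to each pitch.
D4 -> B4
C5 -> A5
B4 -> G#5

B4 A5 G#5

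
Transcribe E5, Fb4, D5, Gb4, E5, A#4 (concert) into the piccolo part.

E4 Fb3 D4 Gb3 E4 A#3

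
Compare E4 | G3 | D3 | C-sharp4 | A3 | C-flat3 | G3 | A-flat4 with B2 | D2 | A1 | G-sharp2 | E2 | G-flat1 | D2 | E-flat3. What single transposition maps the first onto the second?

down a perfect eleventh

Take the first pair: E4 → B2. E to B spans 11 letter names, so the interval is some kind of eleventh.
B2 to E4 is 17 semitones, which makes it a perfect eleventh; the second version is lower, so the direction is down.
Checking another pair — Ab4 → Eb3 — gives the same interval.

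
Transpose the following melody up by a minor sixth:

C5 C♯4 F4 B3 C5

Ab5 A4 Db5 G4 Ab5

A minor sixth up from C5 gives Ab5.
C#4: a sixth up reaches A, and 8 semitones makes it A4.
F4 up a minor sixth is Db5.
A minor sixth up from B3 gives G4.
C5: a sixth up reaches A, and 8 semitones makes it Ab5.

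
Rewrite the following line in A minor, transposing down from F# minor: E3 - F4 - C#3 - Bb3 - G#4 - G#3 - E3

F# minor to A minor down is a major sixth, so every note moves down by that interval.
E3 -> G2
F4 -> Ab3
C#3 -> E2
Bb3 -> Db3
G#4 -> B3
G#3 -> B2
E3 -> G2

G2 Ab3 E2 Db3 B3 B2 G2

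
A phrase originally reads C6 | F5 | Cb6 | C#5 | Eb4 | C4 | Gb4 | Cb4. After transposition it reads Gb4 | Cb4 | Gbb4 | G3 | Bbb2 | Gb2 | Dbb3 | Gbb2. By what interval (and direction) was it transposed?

From C6 to Gb4 is 11 letter names — an eleventh of some quality.
Gb4 to C6 is 18 semitones, which makes it an augmented eleventh; the second version is lower, so the direction is down.
Checking another pair — Cb4 → Gbb2 — gives the same interval.

down an augmented eleventh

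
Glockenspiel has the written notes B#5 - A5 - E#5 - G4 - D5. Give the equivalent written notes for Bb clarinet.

First find concert pitch: the glockenspiel sounds a perfect fifteenth above written, so B#5 A5 E#5 G4 D5 sounds B#7 A7 E#7 G6 D7.
Then write for Bb clarinet: it sounds a major second below written, so the part must be a major second above concert.
B#7 → C##8
A7 → B7
E#7 → F##7
G6 → A6
D7 → E7

C##8 B7 F##7 A6 E7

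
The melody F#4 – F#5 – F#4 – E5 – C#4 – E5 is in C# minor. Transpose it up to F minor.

Bb4 Bb5 Bb4 Ab5 F4 Ab5

C# minor to F minor up is a diminished fourth, so every note moves up by that interval.
F#4 → Bb4
F#5 → Bb5
F#4 → Bb4
E5 → Ab5
C#4 → F4
E5 → Ab5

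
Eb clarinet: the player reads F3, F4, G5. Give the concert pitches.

Ab3 Ab4 Bb5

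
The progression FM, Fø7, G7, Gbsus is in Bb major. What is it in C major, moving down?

GM Gø7 A7 Absus

Bb major down to C major is a minor seventh; each chord root moves by that interval while the quality stays the same.
FM: root F down a minor seventh → G, giving GM.
Fø7: root F down a minor seventh → G, giving Gø7.
G7: root G down a minor seventh → A, giving A7.
Gbsus: root Gb down a minor seventh → Ab, giving Absus.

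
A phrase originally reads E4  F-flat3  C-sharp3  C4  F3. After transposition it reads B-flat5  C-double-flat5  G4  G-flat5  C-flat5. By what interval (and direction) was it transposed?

From E4 to Bb5 is 12 letter names — a twelfth of some quality.
E4 to Bb5 is 18 semitones, which makes it a diminished twelfth; the second version is higher, so the direction is up.
Checking another pair — F3 → Cb5 — gives the same interval.

up a diminished twelfth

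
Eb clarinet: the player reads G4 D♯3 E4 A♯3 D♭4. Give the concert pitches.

Bb4 F#3 G4 C#4 Fb4

The Eb clarinet sounds a minor third above written, so transpose each written note up a minor third.
G4 to Bb4
D#3 to F#3
E4 to G4
A#3 to C#4
Db4 to Fb4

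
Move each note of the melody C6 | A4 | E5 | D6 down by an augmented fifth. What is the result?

Fb5 Db4 Ab4 Gb5

C6 gives Fb5
A4 gives Db4
E5 gives Ab4
D6 gives Gb5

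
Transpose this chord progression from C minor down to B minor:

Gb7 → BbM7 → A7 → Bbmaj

F7 AM7 G#7 Amaj

C minor down to B minor is a minor second; each chord root moves by that interval while the quality stays the same.
Gb7: root Gb down a minor second → F, giving F7.
BbM7: root Bb down a minor second → A, giving AM7.
A7: root A down a minor second → G#, giving G#7.
Bbmaj: root Bb down a minor second → A, giving Amaj.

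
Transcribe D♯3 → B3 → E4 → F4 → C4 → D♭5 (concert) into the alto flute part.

G#3 E4 A4 Bb4 F4 Gb5

The alto flute sounds a perfect fourth below written, so the written part must be a perfect fourth above concert — transpose each note up.
D#3 to G#3
B3 to E4
E4 to A4
F4 to Bb4
C4 to F4
Db5 to Gb5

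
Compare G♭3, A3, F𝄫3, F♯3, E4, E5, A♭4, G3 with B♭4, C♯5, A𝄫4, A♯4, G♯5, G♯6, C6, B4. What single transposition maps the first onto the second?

up a major tenth

Take the first pair: Gb3 → Bb4. G to B spans 10 letter names, so the interval is some kind of tenth.
Gb3 to Bb4 is 16 semitones, which makes it a major tenth; the second version is higher, so the direction is up.
Checking another pair — G3 → B4 — gives the same interval.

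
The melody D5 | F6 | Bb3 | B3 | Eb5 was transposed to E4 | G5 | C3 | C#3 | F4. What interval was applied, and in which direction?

down a minor seventh

From D5 to E4 is 7 letter names — a seventh of some quality.
E4 to D5 is 10 semitones, which makes it a minor seventh; the second version is lower, so the direction is down.
Checking another pair — Eb5 → F4 — gives the same interval.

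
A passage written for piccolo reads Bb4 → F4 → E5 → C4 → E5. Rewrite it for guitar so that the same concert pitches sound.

Bb6 F6 E7 C6 E7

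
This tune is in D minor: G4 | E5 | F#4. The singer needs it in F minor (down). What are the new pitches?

D minor to F minor down is a major sixth, so every note moves down by that interval.
G4 gives Bb3
E5 gives G4
F#4 gives A3

Bb3 G4 A3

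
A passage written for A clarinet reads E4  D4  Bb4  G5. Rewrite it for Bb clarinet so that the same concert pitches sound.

First find concert pitch: the A clarinet sounds a minor third below written, so E4 D4 Bb4 G5 sounds C#4 B3 G4 E5.
Then write for Bb clarinet: it sounds a major second below written, so the part must be a major second above concert.
C#4 → D#4
B3 → C#4
G4 → A4
E5 → F#5

D#4 C#4 A4 F#5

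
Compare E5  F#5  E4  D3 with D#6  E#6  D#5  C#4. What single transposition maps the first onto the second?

Take the first pair: E5 → D#6. E to D spans 7 letter names, so the interval is some kind of seventh.
E5 to D#6 is 11 semitones, which makes it a major seventh; the second version is higher, so the direction is up.
Checking another pair — D3 → C#4 — gives the same interval.

up a major seventh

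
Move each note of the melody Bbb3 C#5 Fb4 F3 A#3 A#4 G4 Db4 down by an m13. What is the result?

Db2 E#3 Ab2 A1 C##2 C##3 B2 F2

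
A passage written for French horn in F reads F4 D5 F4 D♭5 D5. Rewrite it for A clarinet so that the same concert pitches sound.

Db4 Bb4 Db4 Bbb4 Bb4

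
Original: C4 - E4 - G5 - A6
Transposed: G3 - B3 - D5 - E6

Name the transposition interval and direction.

down a perfect fourth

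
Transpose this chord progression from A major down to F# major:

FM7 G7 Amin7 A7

A major down to F# major is a minor third; each chord root moves by that interval while the quality stays the same.
FM7: root F down a minor third → D, giving DM7.
G7: root G down a minor third → E, giving E7.
Amin7: root A down a minor third → F#, giving F#min7.
A7: root A down a minor third → F#, giving F#7.

DM7 E7 F#min7 F#7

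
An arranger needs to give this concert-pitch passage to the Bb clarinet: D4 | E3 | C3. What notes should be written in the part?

E4 F#3 D3

The Bb clarinet sounds a major second below written, so the written part must be a major second above concert — transpose each note up.
D4 to E4
E3 to F#3
C3 to D3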